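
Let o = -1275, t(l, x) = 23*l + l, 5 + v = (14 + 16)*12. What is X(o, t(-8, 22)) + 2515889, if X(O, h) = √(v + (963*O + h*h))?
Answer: 2515889 + I*√1190606 ≈ 2.5159e+6 + 1091.1*I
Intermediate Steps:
v = 355 (v = -5 + (14 + 16)*12 = -5 + 30*12 = -5 + 360 = 355)
t(l, x) = 24*l
X(O, h) = √(355 + h² + 963*O) (X(O, h) = √(355 + (963*O + h*h)) = √(355 + (963*O + h²)) = √(355 + (h² + 963*O)) = √(355 + h² + 963*O))
X(o, t(-8, 22)) + 2515889 = √(355 + (24*(-8))² + 963*(-1275)) + 2515889 = √(355 + (-192)² - 1227825) + 2515889 = √(355 + 36864 - 1227825) + 2515889 = √(-1190606) + 2515889 = I*√1190606 + 2515889 = 2515889 + I*√1190606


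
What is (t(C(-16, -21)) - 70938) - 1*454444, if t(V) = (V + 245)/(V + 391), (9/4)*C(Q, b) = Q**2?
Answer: -2386807197/4543 ≈ -5.2538e+5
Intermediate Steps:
C(Q, b) = 4*Q**2/9
t(V) = (245 + V)/(391 + V)
(t(C(-16, -21)) - 70938) - 1*454444 = ((245 + (4/9)*(-16)**2)/(391 + (4/9)*(-16)**2) - 70938) - 1*454444 = ((245 + (4/9)*256)/(391 + (4/9)*256) - 70938) - 454444 = ((245 + 1024/9)/(391 + 1024/9) - 70938) - 454444 = ((3229/9)/(4543/9) - 70938) - 454444 = ((9/4543)*(3229/9) - 70938) - 454444 = (3229/4543 - 70938) - 454444 = -322268105/4543 - 454444 = -2386807197/4543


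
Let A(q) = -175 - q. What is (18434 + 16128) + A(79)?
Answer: 34308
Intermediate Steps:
(18434 + 16128) + A(79) = (18434 + 16128) + (-175 - 1*79) = 34562 + (-175 - 79) = 34562 - 254 = 34308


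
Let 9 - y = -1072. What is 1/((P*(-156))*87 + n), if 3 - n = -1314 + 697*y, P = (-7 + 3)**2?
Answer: -1/969292 ≈ -1.0317e-6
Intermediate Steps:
y = 1081 (y = 9 - 1*(-1072) = 9 + 1072 = 1081)
P = 16 (P = (-4)**2 = 16)
n = -752140 (n = 3 - (-1314 + 697*1081) = 3 - (-1314 + 753457) = 3 - 1*752143 = 3 - 752143 = -752140)
1/((P*(-156))*87 + n) = 1/((16*(-156))*87 - 752140) = 1/(-2496*87 - 752140) = 1/(-217152 - 752140) = 1/(-969292) = -1/969292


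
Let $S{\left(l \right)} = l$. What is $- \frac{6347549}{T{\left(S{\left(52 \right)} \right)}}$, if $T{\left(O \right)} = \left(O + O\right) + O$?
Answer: $- \frac{488273}{12} \approx -40689.0$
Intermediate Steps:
$T{\left(O \right)} = 3 O$ ($T{\left(O \right)} = 2 O + O = 3 O$)
$- \frac{6347549}{T{\left(S{\left(52 \right)} \right)}} = - \frac{6347549}{3 \cdot 52} = - \frac{6347549}{156} = \left(-6347549\right) \frac{1}{156} = - \frac{488273}{12}$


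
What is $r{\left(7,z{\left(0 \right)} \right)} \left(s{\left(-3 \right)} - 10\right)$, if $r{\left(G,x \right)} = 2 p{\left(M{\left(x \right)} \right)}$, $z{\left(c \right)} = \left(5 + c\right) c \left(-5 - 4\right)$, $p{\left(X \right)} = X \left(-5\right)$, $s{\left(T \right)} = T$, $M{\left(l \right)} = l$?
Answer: $0$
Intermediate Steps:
$p{\left(X \right)} = - 5 X$
$z{\left(c \right)} = - 9 c \left(5 + c\right)$ ($z{\left(c \right)} = c \left(5 + c\right) \left(-9\right) = - 9 c \left(5 + c\right)$)
$r{\left(G,x \right)} = - 10 x$ ($r{\left(G,x \right)} = 2 \left(- 5 x\right) = - 10 x$)
$r{\left(7,z{\left(0 \right)} \right)} \left(s{\left(-3 \right)} - 10\right) = - 10 \left(\left(-9\right) 0 \left(5 + 0\right)\right) \left(-3 - 10\right) = - 10 \left(\left(-9\right) 0 \cdot 5\right) \left(-13\right) = \left(-10\right) 0 \left(-13\right) = 0 \left(-13\right) = 0$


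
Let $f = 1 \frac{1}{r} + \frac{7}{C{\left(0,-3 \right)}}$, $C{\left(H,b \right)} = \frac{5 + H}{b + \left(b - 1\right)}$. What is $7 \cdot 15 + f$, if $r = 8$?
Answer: $\frac{3813}{40} \approx 95.325$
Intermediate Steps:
$C{\left(H,b \right)} = \frac{5 + H}{-1 + 2 b}$ ($C{\left(H,b \right)} = \frac{5 + H}{b + \left(b - 1\right)} = \frac{5 + H}{b + \left(-1 + b\right)} = \frac{5 + H}{-1 + 2 b}$)
$f = - \frac{387}{40}$ ($f = 1 \cdot \frac{1}{8} + \frac{7}{\frac{1}{-1 + 2 \left(-3\right)} \left(5 + 0\right)} = 1 \cdot \frac{1}{8} + \frac{7}{\frac{1}{-1 - 6} \cdot 5} = \frac{1}{8} + \frac{7}{\frac{1}{-7} \cdot 5} = \frac{1}{8} + \frac{7}{\left(- \frac{1}{7}\right) 5} = \frac{1}{8} + \frac{7}{- \frac{5}{7}} = \frac{1}{8} + 7 \left(- \frac{7}{5}\right) = \frac{1}{8} - \frac{49}{5} = - \frac{387}{40} \approx -9.675$)
$7 \cdot 15 + f = 7 \cdot 15 - \frac{387}{40} = 105 - \frac{387}{40} = \frac{3813}{40}$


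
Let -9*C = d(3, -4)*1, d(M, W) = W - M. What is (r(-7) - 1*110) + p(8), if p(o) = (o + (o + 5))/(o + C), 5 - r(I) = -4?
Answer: -7790/79 ≈ -98.608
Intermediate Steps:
r(I) = 9 (r(I) = 5 - 1*(-4) = 5 + 4 = 9)
C = 7/9 (C = -(-4 - 1*3)/9 = -(-4 - 3)/9 = -(-7)/9 = -⅑*(-7) = 7/9 ≈ 0.77778)
p(o) = (5 + 2*o)/(7/9 + o) (p(o) = (o + (o + 5))/(o + 7/9) = (o + (5 + o))/(7/9 + o) = (5 + 2*o)/(7/9 + o))
(r(-7) - 1*110) + p(8) = (9 - 1*110) + 9*(5 + 2*8)/(7 + 9*8) = (9 - 110) + 9*(5 + 16)/(7 + 72) = -101 + 9*21/79 = -101 + 9*(1/79)*21 = -101 + 189/79 = -7790/79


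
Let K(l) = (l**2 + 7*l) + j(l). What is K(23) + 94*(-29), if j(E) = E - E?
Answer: -2036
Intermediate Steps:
j(E) = 0
K(l) = l**2 + 7*l (K(l) = (l**2 + 7*l) + 0 = l**2 + 7*l)
K(23) + 94*(-29) = 23*(7 + 23) + 94*(-29) = 23*30 - 2726 = 690 - 2726 = -2036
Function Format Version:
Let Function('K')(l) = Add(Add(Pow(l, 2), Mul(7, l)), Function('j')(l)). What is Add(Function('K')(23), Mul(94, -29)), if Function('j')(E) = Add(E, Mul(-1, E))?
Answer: -2036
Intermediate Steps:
Function('j')(E) = 0
Function('K')(l) = Add(Pow(l, 2), Mul(7, l)) (Function('K')(l) = Add(Add(Pow(l, 2), Mul(7, l)), 0) = Add(Pow(l, 2), Mul(7, l)))
Add(Function('K')(23), Mul(94, -29)) = Add(Mul(23, Add(7, 23)), Mul(94, -29)) = Add(Mul(23, 30), -2726) = Add(690, -2726) = -2036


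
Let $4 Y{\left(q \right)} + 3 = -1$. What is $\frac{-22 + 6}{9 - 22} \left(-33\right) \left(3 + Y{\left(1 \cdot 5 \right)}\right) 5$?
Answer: $- \frac{5280}{13} \approx -406.15$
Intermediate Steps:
$Y{\left(q \right)} = -1$ ($Y{\left(q \right)} = - \frac{3}{4} + \frac{1}{4} \left(-1\right) = - \frac{3}{4} - \frac{1}{4} = -1$)
$\frac{-22 + 6}{9 - 22} \left(-33\right) \left(3 + Y{\left(1 \cdot 5 \right)}\right) 5 = \frac{-22 + 6}{9 - 22} \left(-33\right) \left(3 - 1\right) 5 = - \frac{16}{-13} \left(-33\right) 2 \cdot 5 = \left(-16\right) \left(- \frac{1}{13}\right) \left(-33\right) 10 = \frac{16}{13} \left(-33\right) 10 = \left(- \frac{528}{13}\right) 10 = - \frac{5280}{13}$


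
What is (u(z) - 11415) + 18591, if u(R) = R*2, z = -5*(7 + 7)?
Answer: 7036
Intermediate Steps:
z = -70 (z = -5*14 = -70)
u(R) = 2*R
(u(z) - 11415) + 18591 = (2*(-70) - 11415) + 18591 = (-140 - 11415) + 18591 = -11555 + 18591 = 7036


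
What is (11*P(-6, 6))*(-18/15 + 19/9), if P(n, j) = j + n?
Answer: 0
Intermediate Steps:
(11*P(-6, 6))*(-18/15 + 19/9) = (11*(6 - 6))*(-18/15 + 19/9) = (11*0)*(-18*1/15 + 19*(⅑)) = 0*(-6/5 + 19/9) = 0*(41/45) = 0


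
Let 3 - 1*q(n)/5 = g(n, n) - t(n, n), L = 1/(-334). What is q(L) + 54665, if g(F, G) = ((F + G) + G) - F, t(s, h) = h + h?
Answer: 54680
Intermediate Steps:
t(s, h) = 2*h
L = -1/334 ≈ -0.0029940
g(F, G) = 2*G (g(F, G) = (F + 2*G) - F = 2*G)
q(n) = 15 (q(n) = 15 - 5*(2*n - 2*n) = 15 - 5*0 = 15 + 0 = 15)
q(L) + 54665 = 15 + 54665 = 54680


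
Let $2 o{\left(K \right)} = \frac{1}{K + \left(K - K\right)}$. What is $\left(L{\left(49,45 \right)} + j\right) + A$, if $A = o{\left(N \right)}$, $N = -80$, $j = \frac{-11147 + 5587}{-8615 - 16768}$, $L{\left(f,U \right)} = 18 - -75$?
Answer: $\frac{378563257}{4061280} \approx 93.213$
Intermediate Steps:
$L{\left(f,U \right)} = 93$ ($L{\left(f,U \right)} = 18 + 75 = 93$)
$j = \frac{5560}{25383}$ ($j = - \frac{5560}{-25383} = \left(-5560\right) \left(- \frac{1}{25383}\right) = \frac{5560}{25383} \approx 0.21904$)
$o{\left(K \right)} = \frac{1}{2 K}$ ($o{\left(K \right)} = \frac{1}{2 \left(K + \left(K - K\right)\right)} = \frac{1}{2 \left(K + 0\right)} = \frac{1}{2 K}$)
$A = - \frac{1}{160}$ ($A = \frac{1}{2 \left(-80\right)} = \frac{1}{2} \left(- \frac{1}{80}\right) = - \frac{1}{160} \approx -0.00625$)
$\left(L{\left(49,45 \right)} + j\right) + A = \left(93 + \frac{5560}{25383}\right) - \frac{1}{160} = \frac{2366179}{25383} - \frac{1}{160} = \frac{378563257}{4061280}$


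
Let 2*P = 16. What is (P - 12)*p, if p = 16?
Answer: -64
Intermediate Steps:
P = 8 (P = (1/2)*16 = 8)
(P - 12)*p = (8 - 12)*16 = -4*16 = -64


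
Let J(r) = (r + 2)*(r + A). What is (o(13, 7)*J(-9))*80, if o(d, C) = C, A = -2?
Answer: 43120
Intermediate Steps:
J(r) = (-2 + r)*(2 + r) (J(r) = (r + 2)*(r - 2) = (2 + r)*(-2 + r) = (-2 + r)*(2 + r))
(o(13, 7)*J(-9))*80 = (7*(-4 + (-9)**2))*80 = (7*(-4 + 81))*80 = (7*77)*80 = 539*80 = 43120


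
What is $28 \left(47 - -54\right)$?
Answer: $2828$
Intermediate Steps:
$28 \left(47 - -54\right) = 28 \left(47 + 54\right) = 28 \cdot 101 = 2828$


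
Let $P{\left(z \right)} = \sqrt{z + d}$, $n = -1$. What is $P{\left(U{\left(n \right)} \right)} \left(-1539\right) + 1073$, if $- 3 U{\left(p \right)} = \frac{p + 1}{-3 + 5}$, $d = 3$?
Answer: $1073 - 1539 \sqrt{3} \approx -1592.6$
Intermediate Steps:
$U{\left(p \right)} = - \frac{1}{6} - \frac{p}{6}$ ($U{\left(p \right)} = - \frac{\left(p + 1\right) \frac{1}{-3 + 5}}{3} = - \frac{\left(1 + p\right) \frac{1}{2}}{3} = - \frac{\frac{1}{2} + \frac{p}{2}}{3} = - \frac{1}{6} - \frac{p}{6}$)
$P{\left(z \right)} = \sqrt{3 + z}$ ($P{\left(z \right)} = \sqrt{z + 3} = \sqrt{3 + z}$)
$P{\left(U{\left(n \right)} \right)} \left(-1539\right) + 1073 = \sqrt{3 - 0} \left(-1539\right) + 1073 = \sqrt{3 + \left(- \frac{1}{6} + \frac{1}{6}\right)} \left(-1539\right) + 1073 = \sqrt{3 + 0} \left(-1539\right) + 1073 = \sqrt{3} \left(-1539\right) + 1073 = - 1539 \sqrt{3} + 1073 = 1073 - 1539 \sqrt{3}$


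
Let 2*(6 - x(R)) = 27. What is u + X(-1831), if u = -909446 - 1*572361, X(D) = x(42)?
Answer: -2963629/2 ≈ -1.4818e+6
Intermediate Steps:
x(R) = -15/2 (x(R) = 6 - ½*27 = 6 - 27/2 = -15/2)
X(D) = -15/2
u = -1481807 (u = -909446 - 572361 = -1481807)
u + X(-1831) = -1481807 - 15/2 = -2963629/2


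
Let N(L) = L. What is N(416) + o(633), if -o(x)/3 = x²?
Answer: -1201651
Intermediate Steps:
o(x) = -3*x²
N(416) + o(633) = 416 - 3*633² = 416 - 3*400689 = 416 - 1202067 = -1201651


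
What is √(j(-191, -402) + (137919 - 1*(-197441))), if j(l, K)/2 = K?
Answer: 2*√83639 ≈ 578.41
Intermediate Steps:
j(l, K) = 2*K
√(j(-191, -402) + (137919 - 1*(-197441))) = √(2*(-402) + (137919 - 1*(-197441))) = √(-804 + (137919 + 197441)) = √(-804 + 335360) = √334556 = 2*√83639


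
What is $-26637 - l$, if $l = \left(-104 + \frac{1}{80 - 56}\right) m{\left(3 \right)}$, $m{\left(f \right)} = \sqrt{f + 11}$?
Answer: $-26637 + \frac{2495 \sqrt{14}}{24} \approx -26248.0$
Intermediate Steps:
$m{\left(f \right)} = \sqrt{11 + f}$
$l = - \frac{2495 \sqrt{14}}{24}$ ($l = \left(-104 + \frac{1}{80 - 56}\right) \sqrt{11 + 3} = \left(-104 + \frac{1}{24}\right) \sqrt{14} = - \frac{2495 \sqrt{14}}{24} \approx -388.98$)
$-26637 - l = -26637 - - \frac{2495 \sqrt{14}}{24} = -26637 + \frac{2495 \sqrt{14}}{24}$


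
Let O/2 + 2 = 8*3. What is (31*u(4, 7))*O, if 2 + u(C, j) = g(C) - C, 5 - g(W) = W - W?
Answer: -1364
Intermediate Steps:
g(W) = 5 (g(W) = 5 - (W - W) = 5 - 1*0 = 5 + 0 = 5)
u(C, j) = 3 - C (u(C, j) = -2 + (5 - C) = 3 - C)
O = 44 (O = -4 + 2*(8*3) = -4 + 2*24 = -4 + 48 = 44)
(31*u(4, 7))*O = (31*(3 - 1*4))*44 = (31*(3 - 4))*44 = (31*(-1))*44 = -31*44 = -1364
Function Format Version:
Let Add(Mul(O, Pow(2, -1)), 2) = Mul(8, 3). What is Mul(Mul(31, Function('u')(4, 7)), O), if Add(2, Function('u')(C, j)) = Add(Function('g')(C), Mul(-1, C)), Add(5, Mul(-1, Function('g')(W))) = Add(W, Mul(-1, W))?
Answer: -1364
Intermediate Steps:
Function('g')(W) = 5 (Function('g')(W) = Add(5, Mul(-1, Add(W, Mul(-1, W)))) = Add(5, Mul(-1, 0)) = Add(5, 0) = 5)
Function('u')(C, j) = Add(3, Mul(-1, C)) (Function('u')(C, j) = Add(-2, Add(5, Mul(-1, C))) = Add(3, Mul(-1, C)))
O = 44 (O = Add(-4, Mul(2, Mul(8, 3))) = Add(-4, Mul(2, 24)) = Add(-4, 48) = 44)
Mul(Mul(31, Function('u')(4, 7)), O) = Mul(Mul(31, Add(3, Mul(-1, 4))), 44) = Mul(Mul(31, Add(3, -4)), 44) = Mul(Mul(31, -1), 44) = Mul(-31, 44) = -1364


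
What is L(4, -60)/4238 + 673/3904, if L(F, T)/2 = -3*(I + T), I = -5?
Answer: 168259/636352 ≈ 0.26441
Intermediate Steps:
L(F, T) = 30 - 6*T (L(F, T) = 2*(-3*(-5 + T)) = 2*(15 - 3*T) = 30 - 6*T)
L(4, -60)/4238 + 673/3904 = (30 - 6*(-60))/4238 + 673/3904 = (30 + 360)*(1/4238) + 673*(1/3904) = 390*(1/4238) + 673/3904 = 15/163 + 673/3904 = 168259/636352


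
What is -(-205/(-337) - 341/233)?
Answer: 67152/78521 ≈ 0.85521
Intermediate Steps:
-(-205/(-337) - 341/233) = -(-205*(-1/337) - 341*1/233) = -(205/337 - 341/233) = -1*(-67152/78521) = 67152/78521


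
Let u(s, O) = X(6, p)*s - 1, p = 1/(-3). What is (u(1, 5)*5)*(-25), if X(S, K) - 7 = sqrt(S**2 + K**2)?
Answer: -750 - 625*sqrt(13)/3 ≈ -1501.2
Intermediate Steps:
p = -1/3 ≈ -0.33333
X(S, K) = 7 + sqrt(K**2 + S**2) (X(S, K) = 7 + sqrt(S**2 + K**2) = 7 + sqrt(K**2 + S**2))
u(s, O) = -1 + s*(7 + 5*sqrt(13)/3) (u(s, O) = (7 + sqrt((-1/3)**2 + 6**2))*s - 1 = (7 + sqrt(1/9 + 36))*s - 1 = (7 + sqrt(325/9))*s - 1 = (7 + 5*sqrt(13)/3)*s - 1 = s*(7 + 5*sqrt(13)/3) - 1 = -1 + s*(7 + 5*sqrt(13)/3))
(u(1, 5)*5)*(-25) = ((-1 + (1/3)*1*(21 + 5*sqrt(13)))*5)*(-25) = ((-1 + (7 + 5*sqrt(13)/3))*5)*(-25) = ((6 + 5*sqrt(13)/3)*5)*(-25) = (30 + 25*sqrt(13)/3)*(-25) = -750 - 625*sqrt(13)/3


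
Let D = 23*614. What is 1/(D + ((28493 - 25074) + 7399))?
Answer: 1/24940 ≈ 4.0096e-5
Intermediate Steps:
D = 14122
1/(D + ((28493 - 25074) + 7399)) = 1/(14122 + ((28493 - 25074) + 7399)) = 1/(14122 + (3419 + 7399)) = 1/(14122 + 10818) = 1/24940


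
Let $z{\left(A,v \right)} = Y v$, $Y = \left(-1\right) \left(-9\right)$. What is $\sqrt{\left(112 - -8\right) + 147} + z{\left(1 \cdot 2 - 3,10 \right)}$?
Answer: $90 + \sqrt{267} \approx 106.34$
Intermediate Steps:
$Y = 9$
$z{\left(A,v \right)} = 9 v$
$\sqrt{\left(112 - -8\right) + 147} + z{\left(1 \cdot 2 - 3,10 \right)} = \sqrt{\left(112 - -8\right) + 147} + 9 \cdot 10 = \sqrt{\left(112 + 8\right) + 147} + 90 = \sqrt{120 + 147} + 90 = \sqrt{267} + 90 = 90 + \sqrt{267}$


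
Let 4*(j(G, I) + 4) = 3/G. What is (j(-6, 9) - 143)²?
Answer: 1385329/64 ≈ 21646.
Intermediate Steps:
j(G, I) = -4 + 3/(4*G) (j(G, I) = -4 + (3/G)/4 = -4 + 3/(4*G))
(j(-6, 9) - 143)² = ((-4 + (¾)/(-6)) - 143)² = ((-4 + (¾)*(-⅙)) - 143)² = ((-4 - ⅛) - 143)² = (-33/8 - 143)² = (-1177/8)² = 1385329/64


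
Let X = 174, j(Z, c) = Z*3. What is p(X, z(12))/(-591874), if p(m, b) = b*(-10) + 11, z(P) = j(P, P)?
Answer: 349/591874 ≈ 0.00058965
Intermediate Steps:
j(Z, c) = 3*Z
z(P) = 3*P
p(m, b) = 11 - 10*b (p(m, b) = -10*b + 11 = 11 - 10*b)
p(X, z(12))/(-591874) = (11 - 30*12)/(-591874) = (11 - 10*36)*(-1/591874) = (11 - 360)*(-1/591874) = -349*(-1/591874) = 349/591874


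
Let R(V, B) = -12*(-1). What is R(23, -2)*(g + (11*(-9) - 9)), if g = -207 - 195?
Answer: -6120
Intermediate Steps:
g = -402
R(V, B) = 12
R(23, -2)*(g + (11*(-9) - 9)) = 12*(-402 + (11*(-9) - 9)) = 12*(-402 + (-99 - 9)) = 12*(-402 - 108) = 12*(-510) = -6120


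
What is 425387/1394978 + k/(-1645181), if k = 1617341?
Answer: -1556316503451/2294991301018 ≈ -0.67814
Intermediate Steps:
425387/1394978 + k/(-1645181) = 425387/1394978 + 1617341/(-1645181) = 425387*(1/1394978) + 1617341*(-1/1645181) = 425387/1394978 - 1617341/1645181 = -1556316503451/2294991301018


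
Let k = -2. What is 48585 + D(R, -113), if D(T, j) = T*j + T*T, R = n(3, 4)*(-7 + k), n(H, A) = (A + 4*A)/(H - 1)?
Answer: 66855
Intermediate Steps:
n(H, A) = 5*A/(-1 + H) (n(H, A) = (5*A)/(-1 + H) = 5*A/(-1 + H))
R = -90 (R = (5*4/(-1 + 3))*(-7 - 2) = (5*4/2)*(-9) = (5*4*(1/2))*(-9) = 10*(-9) = -90)
D(T, j) = T**2 + T*j (D(T, j) = T*j + T**2 = T**2 + T*j)
48585 + D(R, -113) = 48585 - 90*(-90 - 113) = 48585 - 90*(-203) = 48585 + 18270 = 66855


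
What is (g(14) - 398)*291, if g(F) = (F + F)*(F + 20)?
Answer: 161214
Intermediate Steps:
g(F) = 2*F*(20 + F) (g(F) = (2*F)*(20 + F) = 2*F*(20 + F))
(g(14) - 398)*291 = (2*14*(20 + 14) - 398)*291 = (2*14*34 - 398)*291 = (952 - 398)*291 = 554*291 = 161214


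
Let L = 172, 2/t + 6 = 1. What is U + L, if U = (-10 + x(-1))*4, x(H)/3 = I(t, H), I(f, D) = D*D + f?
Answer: 696/5 ≈ 139.20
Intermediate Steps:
t = -2/5 (t = 2/(-6 + 1) = 2/(-5) = 2*(-1/5) = -2/5 ≈ -0.40000)
I(f, D) = f + D**2 (I(f, D) = D**2 + f = f + D**2)
x(H) = -6/5 + 3*H**2 (x(H) = 3*(-2/5 + H**2) = -6/5 + 3*H**2)
U = -164/5 (U = (-10 + (-6/5 + 3*(-1)**2))*4 = (-10 + (-6/5 + 3*1))*4 = (-10 + (-6/5 + 3))*4 = (-10 + 9/5)*4 = -41/5*4 = -164/5 ≈ -32.800)
U + L = -164/5 + 172 = 696/5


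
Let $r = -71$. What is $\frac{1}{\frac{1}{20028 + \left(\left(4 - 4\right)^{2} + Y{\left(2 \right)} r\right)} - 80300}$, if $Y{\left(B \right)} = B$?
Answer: $- \frac{19886}{1596845799} \approx -1.2453 \cdot 10^{-5}$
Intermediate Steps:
$\frac{1}{\frac{1}{20028 + \left(\left(4 - 4\right)^{2} + Y{\left(2 \right)} r\right)} - 80300} = \frac{1}{\frac{1}{20028 + \left(\left(4 - 4\right)^{2} + 2 \left(-71\right)\right)} - 80300} = \frac{1}{\frac{1}{20028 - \left(142 - 0^{2}\right)} - 80300} = \frac{1}{\frac{1}{20028 + \left(0 - 142\right)} - 80300} = \frac{1}{\frac{1}{20028 - 142} - 80300} = \frac{1}{\frac{1}{19886} - 80300} = \frac{1}{- \frac{1596845799}{19886}} = - \frac{19886}{1596845799}$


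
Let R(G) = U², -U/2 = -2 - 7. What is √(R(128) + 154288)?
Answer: 2*√38653 ≈ 393.21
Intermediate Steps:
U = 18 (U = -2*(-2 - 7) = -2*(-9) = 18)
R(G) = 324 (R(G) = 18² = 324)
√(R(128) + 154288) = √(324 + 154288) = √154612 = 2*√38653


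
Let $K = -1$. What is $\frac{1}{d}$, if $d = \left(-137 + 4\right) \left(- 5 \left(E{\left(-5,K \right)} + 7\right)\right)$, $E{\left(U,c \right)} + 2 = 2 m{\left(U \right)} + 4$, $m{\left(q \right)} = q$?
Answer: $- \frac{1}{665} \approx -0.0015038$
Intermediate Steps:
$E{\left(U,c \right)} = 2 + 2 U$ ($E{\left(U,c \right)} = -2 + \left(2 U + 4\right) = -2 + \left(4 + 2 U\right) = 2 + 2 U$)
$d = -665$ ($d = \left(-137 + 4\right) \left(- 5 \left(\left(2 + 2 \left(-5\right)\right) + 7\right)\right) = - 133 \left(- 5 \left(\left(2 - 10\right) + 7\right)\right) = - 133 \left(- 5 \left(-8 + 7\right)\right) = - 133 \left(\left(-5\right) \left(-1\right)\right) = \left(-133\right) 5 = -665$)
$\frac{1}{d} = \frac{1}{-665} = - \frac{1}{665}$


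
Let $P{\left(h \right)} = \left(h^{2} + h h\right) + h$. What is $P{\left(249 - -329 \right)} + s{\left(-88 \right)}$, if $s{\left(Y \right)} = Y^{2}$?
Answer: $676490$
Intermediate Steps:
$P{\left(h \right)} = h + 2 h^{2}$ ($P{\left(h \right)} = \left(h^{2} + h^{2}\right) + h = 2 h^{2} + h = h + 2 h^{2}$)
$P{\left(249 - -329 \right)} + s{\left(-88 \right)} = \left(249 - -329\right) \left(1 + 2 \left(249 - -329\right)\right) + \left(-88\right)^{2} = \left(249 + 329\right) \left(1 + 2 \left(249 + 329\right)\right) + 7744 = 578 \left(1 + 2 \cdot 578\right) + 7744 = 578 \left(1 + 1156\right) + 7744 = 578 \cdot 1157 + 7744 = 668746 + 7744 = 676490$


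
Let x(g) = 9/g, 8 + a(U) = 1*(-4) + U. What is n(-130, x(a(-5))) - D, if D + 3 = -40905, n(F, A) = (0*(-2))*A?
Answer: 40908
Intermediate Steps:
a(U) = -12 + U (a(U) = -8 + (1*(-4) + U) = -8 + (-4 + U) = -12 + U)
n(F, A) = 0 (n(F, A) = 0*A = 0)
D = -40908 (D = -3 - 40905 = -40908)
n(-130, x(a(-5))) - D = 0 - 1*(-40908) = 0 + 40908 = 40908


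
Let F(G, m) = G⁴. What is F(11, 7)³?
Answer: 3138428376721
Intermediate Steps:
F(11, 7)³ = (11⁴)³ = 14641³ = 3138428376721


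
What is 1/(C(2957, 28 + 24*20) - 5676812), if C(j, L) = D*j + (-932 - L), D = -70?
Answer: -1/5885242 ≈ -1.6992e-7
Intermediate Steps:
C(j, L) = -932 - L - 70*j (C(j, L) = -70*j + (-932 - L) = -932 - L - 70*j)
1/(C(2957, 28 + 24*20) - 5676812) = 1/((-932 - (28 + 24*20) - 70*2957) - 5676812) = 1/((-932 - (28 + 480) - 206990) - 5676812) = 1/((-932 - 1*508 - 206990) - 5676812) = 1/((-932 - 508 - 206990) - 5676812) = 1/(-208430 - 5676812) = 1/(-5885242) = -1/5885242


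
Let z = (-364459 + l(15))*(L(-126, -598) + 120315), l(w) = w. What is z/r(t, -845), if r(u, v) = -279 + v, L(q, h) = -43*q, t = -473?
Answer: 11455659363/281 ≈ 4.0767e+7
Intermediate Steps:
z = -45822637452 (z = (-364459 + 15)*(-43*(-126) + 120315) = -364444*(5418 + 120315) = -364444*125733 = -45822637452)
z/r(t, -845) = -45822637452/(-279 - 845) = -45822637452/(-1124) = -45822637452*(-1/1124) = 11455659363/281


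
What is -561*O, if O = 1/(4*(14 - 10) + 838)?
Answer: -561/854 ≈ -0.65691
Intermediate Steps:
O = 1/854 (O = 1/(4*4 + 838) = 1/(16 + 838) = 1/854 ≈ 0.0011710)
-561*O = -561*1/854 = -561/854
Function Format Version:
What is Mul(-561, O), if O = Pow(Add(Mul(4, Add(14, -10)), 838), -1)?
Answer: Rational(-561, 854) ≈ -0.65691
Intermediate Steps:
O = Rational(1, 854) (O = Pow(Add(Mul(4, 4), 838), -1) = Pow(Add(16, 838), -1) = Pow(854, -1) = Rational(1, 854) ≈ 0.0011710)
Mul(-561, O) = Mul(-561, Rational(1, 854)) = Rational(-561, 854)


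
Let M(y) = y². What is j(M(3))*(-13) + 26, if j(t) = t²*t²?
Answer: -85267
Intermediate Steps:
j(t) = t⁴
j(M(3))*(-13) + 26 = (3²)⁴*(-13) + 26 = 9⁴*(-13) + 26 = 6561*(-13) + 26 = -85293 + 26 = -85267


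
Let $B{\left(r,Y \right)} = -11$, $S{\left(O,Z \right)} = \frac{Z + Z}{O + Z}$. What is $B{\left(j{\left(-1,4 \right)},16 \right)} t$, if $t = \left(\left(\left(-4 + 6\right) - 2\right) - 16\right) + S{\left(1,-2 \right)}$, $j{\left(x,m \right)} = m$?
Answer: $132$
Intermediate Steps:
$S{\left(O,Z \right)} = \frac{2 Z}{O + Z}$
$t = -12$ ($t = \left(\left(\left(-4 + 6\right) - 2\right) - 16\right) + 2 \left(-2\right) \frac{1}{1 - 2} = \left(\left(2 - 2\right) - 16\right) + 2 \left(-2\right) \frac{1}{-1} = \left(0 - 16\right) + 2 \left(-2\right) \left(-1\right) = -16 + 4 = -12$)
$B{\left(j{\left(-1,4 \right)},16 \right)} t = \left(-11\right) \left(-12\right) = 132$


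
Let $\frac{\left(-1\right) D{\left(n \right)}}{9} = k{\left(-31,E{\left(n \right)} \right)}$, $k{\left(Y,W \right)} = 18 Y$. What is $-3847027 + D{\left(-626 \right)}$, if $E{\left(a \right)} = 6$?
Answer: $-3842005$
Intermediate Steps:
$D{\left(n \right)} = 5022$ ($D{\left(n \right)} = - 9 \cdot 18 \left(-31\right) = \left(-9\right) \left(-558\right) = 5022$)
$-3847027 + D{\left(-626 \right)} = -3847027 + 5022 = -3842005$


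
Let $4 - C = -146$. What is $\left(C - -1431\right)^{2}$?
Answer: $2499561$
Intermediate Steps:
$C = 150$ ($C = 4 - -146 = 4 + 146 = 150$)
$\left(C - -1431\right)^{2} = \left(150 - -1431\right)^{2} = \left(150 + 1431\right)^{2} = 1581^{2} = 2499561$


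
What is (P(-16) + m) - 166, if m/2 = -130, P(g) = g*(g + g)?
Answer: 86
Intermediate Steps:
P(g) = 2*g² (P(g) = g*(2*g) = 2*g²)
m = -260 (m = 2*(-130) = -260)
(P(-16) + m) - 166 = (2*(-16)² - 260) - 166 = (2*256 - 260) - 166 = (512 - 260) - 166 = 252 - 166 = 86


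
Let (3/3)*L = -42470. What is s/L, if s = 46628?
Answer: -23314/21235 ≈ -1.0979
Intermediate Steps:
L = -42470
s/L = 46628/(-42470) = 46628*(-1/42470) = -23314/21235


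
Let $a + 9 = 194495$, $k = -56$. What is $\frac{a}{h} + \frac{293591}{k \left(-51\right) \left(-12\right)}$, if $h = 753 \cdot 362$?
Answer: $- \frac{12227228689}{1557011232} \approx -7.853$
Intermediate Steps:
$h = 272586$
$a = 194486$ ($a = -9 + 194495 = 194486$)
$\frac{a}{h} + \frac{293591}{k \left(-51\right) \left(-12\right)} = \frac{194486}{272586} + \frac{293591}{\left(-56\right) \left(-51\right) \left(-12\right)} = 194486 \cdot \frac{1}{272586} + \frac{293591}{2856 \left(-12\right)} = \frac{97243}{136293} + \frac{293591}{-34272} = \frac{97243}{136293} + 293591 \left(- \frac{1}{34272}\right) = \frac{97243}{136293} - \frac{293591}{34272} = - \frac{12227228689}{1557011232}$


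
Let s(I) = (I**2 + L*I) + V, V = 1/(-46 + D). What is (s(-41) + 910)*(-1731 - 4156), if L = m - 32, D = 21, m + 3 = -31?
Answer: -779580088/25 ≈ -3.1183e+7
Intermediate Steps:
m = -34 (m = -3 - 31 = -34)
V = -1/25 (V = 1/(-46 + 21) = 1/(-25) = -1/25 ≈ -0.040000)
L = -66 (L = -34 - 32 = -66)
s(I) = -1/25 + I**2 - 66*I (s(I) = (I**2 - 66*I) - 1/25 = -1/25 + I**2 - 66*I)
(s(-41) + 910)*(-1731 - 4156) = ((-1/25 + (-41)**2 - 66*(-41)) + 910)*(-1731 - 4156) = ((-1/25 + 1681 + 2706) + 910)*(-5887) = (109674/25 + 910)*(-5887) = (132424/25)*(-5887) = -779580088/25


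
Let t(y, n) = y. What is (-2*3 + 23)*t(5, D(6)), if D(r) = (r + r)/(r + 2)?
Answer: 85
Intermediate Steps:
D(r) = 2*r/(2 + r) (D(r) = (2*r)/(2 + r) = 2*r/(2 + r))
(-2*3 + 23)*t(5, D(6)) = (-2*3 + 23)*5 = (-6 + 23)*5 = 17*5 = 85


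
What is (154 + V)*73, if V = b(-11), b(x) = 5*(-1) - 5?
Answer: 10512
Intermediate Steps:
b(x) = -10 (b(x) = -5 - 5 = -10)
V = -10
(154 + V)*73 = (154 - 10)*73 = 144*73 = 10512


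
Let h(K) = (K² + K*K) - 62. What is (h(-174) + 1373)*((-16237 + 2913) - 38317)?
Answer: -3194667183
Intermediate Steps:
h(K) = -62 + 2*K² (h(K) = (K² + K²) - 62 = 2*K² - 62 = -62 + 2*K²)
(h(-174) + 1373)*((-16237 + 2913) - 38317) = ((-62 + 2*(-174)²) + 1373)*((-16237 + 2913) - 38317) = ((-62 + 2*30276) + 1373)*(-13324 - 38317) = ((-62 + 60552) + 1373)*(-51641) = (60490 + 1373)*(-51641) = 61863*(-51641) = -3194667183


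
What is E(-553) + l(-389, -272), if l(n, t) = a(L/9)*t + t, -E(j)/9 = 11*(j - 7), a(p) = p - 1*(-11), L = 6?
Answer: 155984/3 ≈ 51995.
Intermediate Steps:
a(p) = 11 + p (a(p) = p + 11 = 11 + p)
E(j) = 693 - 99*j (E(j) = -99*(j - 7) = -99*(-7 + j) = -9*(-77 + 11*j) = 693 - 99*j)
l(n, t) = 38*t/3 (l(n, t) = (11 + 6/9)*t + t = (11 + 6*(1/9))*t + t = (11 + 2/3)*t + t = 35*t/3 + t = 38*t/3)
E(-553) + l(-389, -272) = (693 - 99*(-553)) + (38/3)*(-272) = (693 + 54747) - 10336/3 = 55440 - 10336/3 = 155984/3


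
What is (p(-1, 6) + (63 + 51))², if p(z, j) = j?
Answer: 14400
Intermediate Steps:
(p(-1, 6) + (63 + 51))² = (6 + (63 + 51))² = (6 + 114)² = 120² = 14400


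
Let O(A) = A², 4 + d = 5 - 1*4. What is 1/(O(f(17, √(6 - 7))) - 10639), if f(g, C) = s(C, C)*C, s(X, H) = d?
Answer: -1/10648 ≈ -9.3914e-5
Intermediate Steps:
d = -3 (d = -4 + (5 - 1*4) = -4 + (5 - 4) = -4 + 1 = -3)
s(X, H) = -3
f(g, C) = -3*C
1/(O(f(17, √(6 - 7))) - 10639) = 1/((-3*√(6 - 7))² - 10639) = 1/((-3*I)² - 10639) = 1/(-9 - 10639) = 1/(-10648) = -1/10648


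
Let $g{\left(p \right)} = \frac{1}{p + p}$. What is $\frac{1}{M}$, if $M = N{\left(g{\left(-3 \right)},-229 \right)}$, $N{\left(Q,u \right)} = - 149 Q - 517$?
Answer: $- \frac{6}{2953} \approx -0.0020318$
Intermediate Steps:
$g{\left(p \right)} = \frac{1}{2 p}$
$N{\left(Q,u \right)} = -517 - 149 Q$
$M = - \frac{2953}{6}$ ($M = -517 - 149 \frac{1}{2 \left(-3\right)} = -517 - 149 \cdot \frac{1}{2} \left(- \frac{1}{3}\right) = -517 - - \frac{149}{6} = -517 + \frac{149}{6} = - \frac{2953}{6} \approx -492.17$)
$\frac{1}{M} = \frac{1}{- \frac{2953}{6}} = - \frac{6}{2953}$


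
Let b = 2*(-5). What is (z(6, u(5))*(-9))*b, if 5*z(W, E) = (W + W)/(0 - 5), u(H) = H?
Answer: -216/5 ≈ -43.200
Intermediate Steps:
b = -10
z(W, E) = -2*W/25 (z(W, E) = ((W + W)/(0 - 5))/5 = ((2*W)/(-5))/5 = ((2*W)*(-⅕))/5 = (-2*W/5)/5 = -2*W/25)
(z(6, u(5))*(-9))*b = (-2/25*6*(-9))*(-10) = -12/25*(-9)*(-10) = (108/25)*(-10) = -216/5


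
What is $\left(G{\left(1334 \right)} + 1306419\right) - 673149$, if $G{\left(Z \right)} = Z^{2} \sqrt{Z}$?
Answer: $633270 + 1779556 \sqrt{1334} \approx 6.563 \cdot 10^{7}$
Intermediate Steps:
$G{\left(Z \right)} = Z^{\frac{5}{2}}$
$\left(G{\left(1334 \right)} + 1306419\right) - 673149 = \left(1334^{\frac{5}{2}} + 1306419\right) - 673149 = \left(1779556 \sqrt{1334} + 1306419\right) - 673149 = \left(1306419 + 1779556 \sqrt{1334}\right) - 673149 = 633270 + 1779556 \sqrt{1334}$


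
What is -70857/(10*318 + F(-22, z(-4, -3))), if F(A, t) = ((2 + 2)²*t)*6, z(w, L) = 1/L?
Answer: -70857/3148 ≈ -22.509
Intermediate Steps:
F(A, t) = 96*t (F(A, t) = (4²*t)*6 = (16*t)*6 = 96*t)
-70857/(10*318 + F(-22, z(-4, -3))) = -70857/(10*318 + 96/(-3)) = -70857/(3180 + 96*(-⅓)) = -70857/(3180 - 32) = -70857/3148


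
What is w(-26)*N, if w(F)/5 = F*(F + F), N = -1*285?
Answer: -1926600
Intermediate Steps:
N = -285
w(F) = 10*F² (w(F) = 5*(F*(F + F)) = 5*(F*(2*F)) = 5*(2*F²) = 10*F²)
w(-26)*N = (10*(-26)²)*(-285) = (10*676)*(-285) = 6760*(-285) = -1926600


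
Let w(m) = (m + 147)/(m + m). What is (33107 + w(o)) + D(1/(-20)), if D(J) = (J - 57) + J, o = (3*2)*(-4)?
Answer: 2643787/80 ≈ 33047.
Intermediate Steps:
o = -24 (o = 6*(-4) = -24)
D(J) = -57 + 2*J (D(J) = (-57 + J) + J = -57 + 2*J)
w(m) = (147 + m)/(2*m) (w(m) = (147 + m)/((2*m)) = (147 + m)*(1/(2*m)) = (147 + m)/(2*m))
(33107 + w(o)) + D(1/(-20)) = (33107 + (1/2)*(147 - 24)/(-24)) + (-57 + 2/(-20)) = (33107 + (1/2)*(-1/24)*123) + (-57 + 2*(-1/20)) = (33107 - 41/16) + (-57 - 1/10) = 529671/16 - 571/10 = 2643787/80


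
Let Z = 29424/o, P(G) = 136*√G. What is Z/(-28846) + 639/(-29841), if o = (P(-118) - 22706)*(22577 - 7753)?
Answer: -1473657140201590305/68819106287932903826 + 3678*I*√118/203487620529787 ≈ -0.021413 + 1.9634e-10*I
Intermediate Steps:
o = -336593744 + 2016064*I*√118 (o = (136*√(-118) - 22706)*(22577 - 7753) = (136*(I*√118) - 22706)*14824 = (136*I*√118 - 22706)*14824 = (-22706 + 136*I*√118)*14824 = -336593744 + 2016064*I*√118 ≈ -3.3659e+8 + 2.19e+7*I)
Z = 29424/(-336593744 + 2016064*I*√118) ≈ -8.7049e-5 - 5.6637e-6*I
Z/(-28846) + 639/(-29841) = (-20878167/239845354573 - 7356*I*√118/14108550269)/(-28846) + 639/(-29841) = (-20878167/239845354573 - 7356*I*√118/14108550269)*(-1/28846) + 639*(-1/29841) = (20878167/6918579098012758 + 3678*I*√118/203487620529787) - 213/9947 = -1473657140201590305/68819106287932903826 + 3678*I*√118/203487620529787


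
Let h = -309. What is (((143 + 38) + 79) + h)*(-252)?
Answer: 12348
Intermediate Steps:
(((143 + 38) + 79) + h)*(-252) = (((143 + 38) + 79) - 309)*(-252) = ((181 + 79) - 309)*(-252) = (260 - 309)*(-252) = -49*(-252) = 12348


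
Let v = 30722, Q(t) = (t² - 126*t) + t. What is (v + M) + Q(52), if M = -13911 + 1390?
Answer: 14405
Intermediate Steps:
M = -12521
Q(t) = t² - 125*t
(v + M) + Q(52) = (30722 - 12521) + 52*(-125 + 52) = 18201 + 52*(-73) = 18201 - 3796 = 14405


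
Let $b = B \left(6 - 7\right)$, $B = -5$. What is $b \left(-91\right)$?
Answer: $-455$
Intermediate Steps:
$b = 5$ ($b = - 5 \left(6 - 7\right) = \left(-5\right) \left(-1\right) = 5$)
$b \left(-91\right) = 5 \left(-91\right) = -455$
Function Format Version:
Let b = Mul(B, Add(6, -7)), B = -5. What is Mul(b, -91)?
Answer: -455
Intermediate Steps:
b = 5 (b = Mul(-5, Add(6, -7)) = Mul(-5, -1) = 5)
Mul(b, -91) = Mul(5, -91) = -455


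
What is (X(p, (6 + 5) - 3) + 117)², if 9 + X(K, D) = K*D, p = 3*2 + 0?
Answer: 24336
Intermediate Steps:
p = 6 (p = 6 + 0 = 6)
X(K, D) = -9 + D*K (X(K, D) = -9 + K*D = -9 + D*K)
(X(p, (6 + 5) - 3) + 117)² = ((-9 + ((6 + 5) - 3)*6) + 117)² = ((-9 + (11 - 3)*6) + 117)² = ((-9 + 8*6) + 117)² = ((-9 + 48) + 117)² = (39 + 117)² = 156² = 24336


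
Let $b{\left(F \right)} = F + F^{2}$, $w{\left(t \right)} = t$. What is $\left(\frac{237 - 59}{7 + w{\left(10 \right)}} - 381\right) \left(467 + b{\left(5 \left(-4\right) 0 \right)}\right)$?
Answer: $- \frac{2941633}{17} \approx -1.7304 \cdot 10^{5}$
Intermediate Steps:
$\left(\frac{237 - 59}{7 + w{\left(10 \right)}} - 381\right) \left(467 + b{\left(5 \left(-4\right) 0 \right)}\right) = \left(\frac{237 - 59}{7 + 10} - 381\right) \left(467 + 5 \left(-4\right) 0 \left(1 + 5 \left(-4\right) 0\right)\right) = \left(\frac{178}{17} - 381\right) \left(467 + \left(-20\right) 0 \left(1 - 0\right)\right) = \left(178 \cdot \frac{1}{17} - 381\right) \left(467 + 0 \left(1 + 0\right)\right) = \left(\frac{178}{17} - 381\right) \left(467 + 0 \cdot 1\right) = - \frac{6299 \left(467 + 0\right)}{17} = \left(- \frac{6299}{17}\right) 467 = - \frac{2941633}{17}$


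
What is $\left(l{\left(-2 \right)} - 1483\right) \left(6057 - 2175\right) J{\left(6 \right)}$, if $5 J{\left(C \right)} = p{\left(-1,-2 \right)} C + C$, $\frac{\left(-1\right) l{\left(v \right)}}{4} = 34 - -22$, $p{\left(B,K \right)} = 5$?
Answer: $- \frac{238556664}{5} \approx -4.7711 \cdot 10^{7}$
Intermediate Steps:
$l{\left(v \right)} = -224$ ($l{\left(v \right)} = - 4 \left(34 - -22\right) = - 4 \left(34 + 22\right) = \left(-4\right) 56 = -224$)
$J{\left(C \right)} = \frac{6 C}{5}$ ($J{\left(C \right)} = \frac{5 C + C}{5} = \frac{6 C}{5}$)
$\left(l{\left(-2 \right)} - 1483\right) \left(6057 - 2175\right) J{\left(6 \right)} = \left(-224 - 1483\right) \left(6057 - 2175\right) \frac{6}{5} \cdot 6 = \left(-224 - 1483\right) 3882 \cdot \frac{36}{5} = \left(-1707\right) 3882 \cdot \frac{36}{5} = \left(-6626574\right) \frac{36}{5} = - \frac{238556664}{5}$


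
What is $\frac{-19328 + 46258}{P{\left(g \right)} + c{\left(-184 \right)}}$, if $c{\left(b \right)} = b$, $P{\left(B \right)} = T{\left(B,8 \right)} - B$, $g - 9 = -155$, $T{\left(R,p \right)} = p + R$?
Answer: $- \frac{13465}{88} \approx -153.01$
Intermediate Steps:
$T{\left(R,p \right)} = R + p$
$g = -146$ ($g = 9 - 155 = -146$)
$P{\left(B \right)} = 8$ ($P{\left(B \right)} = \left(B + 8\right) - B = \left(8 + B\right) - B = 8$)
$\frac{-19328 + 46258}{P{\left(g \right)} + c{\left(-184 \right)}} = \frac{-19328 + 46258}{8 - 184} = \frac{26930}{-176} = 26930 \left(- \frac{1}{176}\right) = - \frac{13465}{88}$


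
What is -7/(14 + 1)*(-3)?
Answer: 7/5 ≈ 1.4000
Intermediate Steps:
-7/(14 + 1)*(-3) = -7/15*(-3) = 7/5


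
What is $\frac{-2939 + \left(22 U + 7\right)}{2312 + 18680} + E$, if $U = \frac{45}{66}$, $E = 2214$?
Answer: $\frac{46473371}{20992} \approx 2213.9$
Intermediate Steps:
$U = \frac{15}{22}$ ($U = 45 \cdot \frac{1}{66} = \frac{15}{22} \approx 0.68182$)
$\frac{-2939 + \left(22 U + 7\right)}{2312 + 18680} + E = \frac{-2939 + \left(22 \cdot \frac{15}{22} + 7\right)}{2312 + 18680} + 2214 = \frac{-2939 + \left(15 + 7\right)}{20992} + 2214 = \left(-2939 + 22\right) \frac{1}{20992} + 2214 = \left(-2917\right) \frac{1}{20992} + 2214 = - \frac{2917}{20992} + 2214 = \frac{46473371}{20992}$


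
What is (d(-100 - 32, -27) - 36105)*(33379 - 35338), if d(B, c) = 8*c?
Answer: 71152839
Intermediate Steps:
(d(-100 - 32, -27) - 36105)*(33379 - 35338) = (8*(-27) - 36105)*(33379 - 35338) = (-216 - 36105)*(-1959) = -36321*(-1959) = 71152839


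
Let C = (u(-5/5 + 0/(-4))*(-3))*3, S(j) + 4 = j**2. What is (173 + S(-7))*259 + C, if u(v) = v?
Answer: 56471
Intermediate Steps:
S(j) = -4 + j**2
C = 9 (C = ((-5/5 + 0/(-4))*(-3))*3 = ((-5*1/5 + 0*(-1/4))*(-3))*3 = ((-1 + 0)*(-3))*3 = -1*(-3)*3 = 3*3 = 9)
(173 + S(-7))*259 + C = (173 + (-4 + (-7)**2))*259 + 9 = (173 + (-4 + 49))*259 + 9 = (173 + 45)*259 + 9 = 218*259 + 9 = 56462 + 9 = 56471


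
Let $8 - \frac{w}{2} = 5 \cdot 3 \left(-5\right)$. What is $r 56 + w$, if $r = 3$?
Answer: $334$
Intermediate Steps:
$w = 166$ ($w = 16 - 2 \cdot 5 \cdot 3 \left(-5\right) = 16 - 2 \cdot 15 \left(-5\right) = 16 - -150 = 16 + 150 = 166$)
$r 56 + w = 3 \cdot 56 + 166 = 168 + 166 = 334$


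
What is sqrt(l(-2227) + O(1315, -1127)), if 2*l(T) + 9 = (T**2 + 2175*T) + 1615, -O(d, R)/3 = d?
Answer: 74*sqrt(10) ≈ 234.01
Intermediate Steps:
O(d, R) = -3*d
l(T) = 803 + T**2/2 + 2175*T/2 (l(T) = -9/2 + ((T**2 + 2175*T) + 1615)/2 = -9/2 + (1615 + T**2 + 2175*T)/2 = -9/2 + (1615/2 + T**2/2 + 2175*T/2) = 803 + T**2/2 + 2175*T/2)
sqrt(l(-2227) + O(1315, -1127)) = sqrt((803 + (1/2)*(-2227)**2 + (2175/2)*(-2227)) - 3*1315) = sqrt((803 + (1/2)*4959529 - 4843725/2) - 3945) = sqrt((803 + 4959529/2 - 4843725/2) - 3945) = sqrt(58705 - 3945) = sqrt(54760) = 74*sqrt(10)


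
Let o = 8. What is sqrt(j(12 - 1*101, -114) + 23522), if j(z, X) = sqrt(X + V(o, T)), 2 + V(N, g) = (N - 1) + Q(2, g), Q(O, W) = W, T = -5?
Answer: sqrt(23522 + I*sqrt(114)) ≈ 153.37 + 0.0348*I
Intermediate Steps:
V(N, g) = -3 + N + g (V(N, g) = -2 + ((N - 1) + g) = -2 + ((-1 + N) + g) = -2 + (-1 + N + g) = -3 + N + g)
j(z, X) = sqrt(X) (j(z, X) = sqrt(X + (-3 + 8 - 5)) = sqrt(X + 0) = sqrt(X))
sqrt(j(12 - 1*101, -114) + 23522) = sqrt(sqrt(-114) + 23522) = sqrt(I*sqrt(114) + 23522) = sqrt(23522 + I*sqrt(114))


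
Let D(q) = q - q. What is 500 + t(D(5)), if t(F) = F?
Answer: 500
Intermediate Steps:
D(q) = 0
500 + t(D(5)) = 500 + 0 = 500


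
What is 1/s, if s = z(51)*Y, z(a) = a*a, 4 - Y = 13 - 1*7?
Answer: -1/5202 ≈ -0.00019223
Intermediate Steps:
Y = -2 (Y = 4 - (13 - 1*7) = 4 - (13 - 7) = 4 - 1*6 = 4 - 6 = -2)
z(a) = a**2
s = -5202 (s = 51**2*(-2) = 2601*(-2) = -5202)
1/s = 1/(-5202) = -1/5202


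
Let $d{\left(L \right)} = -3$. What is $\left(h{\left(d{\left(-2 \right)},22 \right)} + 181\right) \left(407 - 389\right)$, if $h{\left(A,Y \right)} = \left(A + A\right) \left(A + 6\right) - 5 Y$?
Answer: $954$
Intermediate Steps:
$h{\left(A,Y \right)} = - 5 Y + 2 A \left(6 + A\right)$ ($h{\left(A,Y \right)} = 2 A \left(6 + A\right) - 5 Y = - 5 Y + 2 A \left(6 + A\right)$)
$\left(h{\left(d{\left(-2 \right)},22 \right)} + 181\right) \left(407 - 389\right) = \left(\left(\left(-5\right) 22 + 2 \left(-3\right)^{2} + 12 \left(-3\right)\right) + 181\right) \left(407 - 389\right) = \left(\left(-110 + 2 \cdot 9 - 36\right) + 181\right) 18 = \left(\left(-110 + 18 - 36\right) + 181\right) 18 = \left(-128 + 181\right) 18 = 53 \cdot 18 = 954$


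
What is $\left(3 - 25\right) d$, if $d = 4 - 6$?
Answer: $44$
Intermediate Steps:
$d = -2$ ($d = 4 - 6 = -2$)
$\left(3 - 25\right) d = \left(3 - 25\right) \left(-2\right) = \left(-22\right) \left(-2\right) = 44$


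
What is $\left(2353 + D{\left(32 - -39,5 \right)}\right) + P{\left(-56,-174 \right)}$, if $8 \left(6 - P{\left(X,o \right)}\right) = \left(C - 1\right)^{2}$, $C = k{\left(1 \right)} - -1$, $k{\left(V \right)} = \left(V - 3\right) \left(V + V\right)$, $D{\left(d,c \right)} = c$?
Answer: $2362$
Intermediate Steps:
$k{\left(V \right)} = 2 V \left(-3 + V\right)$ ($k{\left(V \right)} = \left(-3 + V\right) 2 V = 2 V \left(-3 + V\right)$)
$C = -3$ ($C = 2 \cdot 1 \left(-3 + 1\right) - -1 = 2 \cdot 1 \left(-2\right) + 1 = -4 + 1 = -3$)
$P{\left(X,o \right)} = 4$ ($P{\left(X,o \right)} = 6 - \frac{\left(-3 - 1\right)^{2}}{8} = 6 - \frac{\left(-4\right)^{2}}{8} = 6 - 2 = 4$)
$\left(2353 + D{\left(32 - -39,5 \right)}\right) + P{\left(-56,-174 \right)} = \left(2353 + 5\right) + 4 = 2358 + 4 = 2362$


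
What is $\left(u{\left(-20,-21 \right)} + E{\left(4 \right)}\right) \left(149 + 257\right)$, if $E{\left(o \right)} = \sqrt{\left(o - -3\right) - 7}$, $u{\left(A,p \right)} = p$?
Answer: $-8526$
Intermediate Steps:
$E{\left(o \right)} = \sqrt{-4 + o}$ ($E{\left(o \right)} = \sqrt{\left(o + 3\right) - 7} = \sqrt{\left(3 + o\right) - 7} = \sqrt{-4 + o}$)
$\left(u{\left(-20,-21 \right)} + E{\left(4 \right)}\right) \left(149 + 257\right) = \left(-21 + \sqrt{-4 + 4}\right) \left(149 + 257\right) = \left(-21 + \sqrt{0}\right) 406 = \left(-21 + 0\right) 406 = \left(-21\right) 406 = -8526$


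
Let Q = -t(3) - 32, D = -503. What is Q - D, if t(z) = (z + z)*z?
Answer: 453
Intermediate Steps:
t(z) = 2*z² (t(z) = (2*z)*z = 2*z²)
Q = -50 (Q = -2*3² - 32 = -2*9 - 32 = -1*18 - 32 = -18 - 32 = -50)
Q - D = -50 - 1*(-503) = -50 + 503 = 453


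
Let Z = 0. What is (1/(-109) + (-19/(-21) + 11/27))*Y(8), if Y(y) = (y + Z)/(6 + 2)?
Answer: 26843/20601 ≈ 1.3030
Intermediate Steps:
Y(y) = y/8 (Y(y) = (y + 0)/(6 + 2) = y/8)
(1/(-109) + (-19/(-21) + 11/27))*Y(8) = (1/(-109) + (-19/(-21) + 11/27))*((⅛)*8) = (-1/109 + (-19*(-1/21) + 11*(1/27)))*1 = (-1/109 + (19/21 + 11/27))*1 = (-1/109 + 248/189)*1 = (26843/20601)*1 = 26843/20601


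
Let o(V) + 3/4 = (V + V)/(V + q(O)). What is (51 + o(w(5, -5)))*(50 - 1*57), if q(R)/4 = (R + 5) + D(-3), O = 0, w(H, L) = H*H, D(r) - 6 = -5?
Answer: -10049/28 ≈ -358.89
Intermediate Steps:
D(r) = 1 (D(r) = 6 - 5 = 1)
w(H, L) = H**2
q(R) = 24 + 4*R (q(R) = 4*((R + 5) + 1) = 4*((5 + R) + 1) = 4*(6 + R) = 24 + 4*R)
o(V) = -3/4 + 2*V/(24 + V) (o(V) = -3/4 + (V + V)/(V + (24 + 4*0)) = -3/4 + (2*V)/(V + (24 + 0)) = -3/4 + (2*V)/(V + 24) = -3/4 + (2*V)/(24 + V) = -3/4 + 2*V/(24 + V))
(51 + o(w(5, -5)))*(50 - 1*57) = (51 + (-72 + 5*5**2)/(4*(24 + 5**2)))*(50 - 1*57) = (51 + (-72 + 5*25)/(4*(24 + 25)))*(50 - 57) = (51 + (1/4)*(-72 + 125)/49)*(-7) = (51 + (1/4)*(1/49)*53)*(-7) = (51 + 53/196)*(-7) = (10049/196)*(-7) = -10049/28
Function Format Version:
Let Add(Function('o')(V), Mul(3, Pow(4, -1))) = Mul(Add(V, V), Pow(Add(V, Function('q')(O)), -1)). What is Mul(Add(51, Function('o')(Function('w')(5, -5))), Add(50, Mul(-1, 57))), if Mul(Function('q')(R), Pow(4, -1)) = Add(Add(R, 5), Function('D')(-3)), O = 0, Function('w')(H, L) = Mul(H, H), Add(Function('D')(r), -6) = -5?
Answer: Rational(-10049, 28) ≈ -358.89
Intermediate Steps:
Function('D')(r) = 1 (Function('D')(r) = Add(6, -5) = 1)
Function('w')(H, L) = Pow(H, 2)
Function('q')(R) = Add(24, Mul(4, R)) (Function('q')(R) = Mul(4, Add(Add(R, 5), 1)) = Mul(4, Add(Add(5, R), 1)) = Mul(4, Add(6, R)) = Add(24, Mul(4, R)))
Function('o')(V) = Add(Rational(-3, 4), Mul(2, V, Pow(Add(24, V), -1))) (Function('o')(V) = Add(Rational(-3, 4), Mul(Add(V, V), Pow(Add(V, Add(24, Mul(4, 0))), -1))) = Add(Rational(-3, 4), Mul(Mul(2, V), Pow(Add(V, Add(24, 0)), -1))) = Add(Rational(-3, 4), Mul(Mul(2, V), Pow(Add(V, 24), -1))) = Add(Rational(-3, 4), Mul(Mul(2, V), Pow(Add(24, V), -1))) = Add(Rational(-3, 4), Mul(2, V, Pow(Add(24, V), -1))))
Mul(Add(51, Function('o')(Function('w')(5, -5))), Add(50, Mul(-1, 57))) = Mul(Add(51, Mul(Rational(1, 4), Pow(Add(24, Pow(5, 2)), -1), Add(-72, Mul(5, Pow(5, 2))))), Add(50, Mul(-1, 57))) = Mul(Add(51, Mul(Rational(1, 4), Pow(Add(24, 25), -1), Add(-72, Mul(5, 25)))), Add(50, -57)) = Mul(Add(51, Mul(Rational(1, 4), Pow(49, -1), Add(-72, 125))), -7) = Mul(Add(51, Mul(Rational(1, 4), Rational(1, 49), 53)), -7) = Mul(Add(51, Rational(53, 196)), -7) = Mul(Rational(10049, 196), -7) = Rational(-10049, 28)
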